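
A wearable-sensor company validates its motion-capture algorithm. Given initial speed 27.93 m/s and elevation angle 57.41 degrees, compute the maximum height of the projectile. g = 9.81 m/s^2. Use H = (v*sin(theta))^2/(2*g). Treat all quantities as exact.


H = (v*sin(theta))^2 / (2*g)
vy = v*sin(theta) = 27.93 * sin(57.41 deg) = 23.5323 m/s
H = vy^2 / (2*g) = 553.7702 / (2*9.81)
H = 553.7702 / 19.62 = 28.2248 m

28.2248 m


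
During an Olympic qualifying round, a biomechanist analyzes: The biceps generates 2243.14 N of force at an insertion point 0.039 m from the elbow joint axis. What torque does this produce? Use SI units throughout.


tau = F * d
tau = 2243.14 * 0.039
tau = 87.4825 N*m

87.4825 N*m


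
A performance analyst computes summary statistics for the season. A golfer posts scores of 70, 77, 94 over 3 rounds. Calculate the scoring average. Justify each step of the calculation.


Average = sum / n
Sum = 241
Average = 241 / 3 = 80.3333

80.3333


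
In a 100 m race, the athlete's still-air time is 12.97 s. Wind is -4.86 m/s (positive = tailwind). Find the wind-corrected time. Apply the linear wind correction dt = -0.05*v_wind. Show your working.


dt = -0.05 * v_wind = -0.05 * -4.86 = 0.243 s
t_corrected = t_still + dt = 12.97 + (0.243)
t_corrected = 13.213 s

13.213 s


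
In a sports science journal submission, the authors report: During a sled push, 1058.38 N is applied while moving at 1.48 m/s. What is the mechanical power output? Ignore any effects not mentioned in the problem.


P = F * v
P = 1058.38 * 1.48
P = 1566.4024 W

1566.4024 W


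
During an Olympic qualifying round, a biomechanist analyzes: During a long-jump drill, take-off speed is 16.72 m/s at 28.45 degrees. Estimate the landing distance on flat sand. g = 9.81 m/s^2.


R = v^2 * sin(2*theta) / g
Convert angle to radians: theta = 28.45 deg = 0.4965 rad
sin(2*theta) = sin(0.9931) = 0.8377
R = 16.72^2 * 0.8377 / 9.81
R = 279.5584 * 0.8377 / 9.81 = 23.8727 m

23.8727 m


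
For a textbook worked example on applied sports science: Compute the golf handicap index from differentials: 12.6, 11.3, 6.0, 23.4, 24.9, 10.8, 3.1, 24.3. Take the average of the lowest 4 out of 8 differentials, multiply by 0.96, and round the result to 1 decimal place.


All differentials: 12.6, 11.3, 6.0, 23.4, 24.9, 10.8, 3.1, 24.3
Sorted: 3.1, 6.0, 10.8, 11.3, 12.6, 23.4, 24.3, 24.9
Best 4: 3.1, 6.0, 10.8, 11.3
Average of best = 31.2 / 4 = 7.8
Raw index = 7.8 * 0.96 = 7.488
Handicap index = round(7.488, 1) = 7.5

7.5


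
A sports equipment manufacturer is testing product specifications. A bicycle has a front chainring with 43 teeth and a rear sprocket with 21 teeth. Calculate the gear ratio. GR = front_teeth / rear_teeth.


GR = front_teeth / rear_teeth
GR = 43 / 21
GR = 2.0476

2.0476


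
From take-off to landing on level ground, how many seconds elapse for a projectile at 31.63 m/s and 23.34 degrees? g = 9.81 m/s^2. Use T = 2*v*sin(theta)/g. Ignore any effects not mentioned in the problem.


T = 2*v*sin(theta)/g
sin(theta) = sin(23.34 deg) = 0.3962
T = 2*31.63*0.3962 / 9.81
T = 25.0628 / 9.81 = 2.5548 s

2.5548 s


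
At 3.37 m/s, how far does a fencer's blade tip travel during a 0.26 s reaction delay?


d = v * t
d = 3.37 * 0.26
d = 0.8762 m

0.8762 m


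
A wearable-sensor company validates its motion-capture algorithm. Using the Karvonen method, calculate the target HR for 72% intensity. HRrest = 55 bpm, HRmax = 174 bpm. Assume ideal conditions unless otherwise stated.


Target = HRrest + pct*(HRmax - HRrest)
Heart rate reserve = HRmax - HRrest = 174 - 55 = 119 bpm
Fraction = 72% = 0.72
Target = 55 + 0.72 * 119
Target = 55 + 85.68 = 140.68 bpm

140.68 bpm


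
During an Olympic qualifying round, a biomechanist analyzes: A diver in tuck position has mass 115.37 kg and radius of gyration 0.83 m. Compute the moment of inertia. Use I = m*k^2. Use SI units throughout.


I = m * k^2
I = 115.37 * 0.83^2
I = 115.37 * 0.6889 = 79.4784 kg*m^2

79.4784 kg*m^2


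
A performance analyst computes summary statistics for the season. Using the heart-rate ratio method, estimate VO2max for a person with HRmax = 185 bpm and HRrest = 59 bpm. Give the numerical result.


VO2max = 15.3 * HRmax / HRrest
VO2max = 15.3 * 185 / 59
VO2max = 2830.5 / 59 = 47.9746 mL/kg/min

47.9746 mL/kg/min


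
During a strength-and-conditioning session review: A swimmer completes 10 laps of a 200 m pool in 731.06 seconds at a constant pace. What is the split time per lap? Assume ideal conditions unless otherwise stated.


Split time = total_time / n_laps = 731.06 / 10
Split time = 73.106 s per lap

73.106 s


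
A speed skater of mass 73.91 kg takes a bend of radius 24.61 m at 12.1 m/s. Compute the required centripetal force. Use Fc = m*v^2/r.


Fc = m * v^2 / r
v^2 = 12.1^2 = 146.41
Fc = 73.91 * 146.41 / 24.61
Fc = 10821.1631 / 24.61 = 439.7059 N

439.7059 N


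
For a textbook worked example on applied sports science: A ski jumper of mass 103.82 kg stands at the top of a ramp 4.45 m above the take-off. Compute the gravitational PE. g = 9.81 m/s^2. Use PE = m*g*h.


PE = m * g * h
PE = 103.82 * 9.81 * 4.45
PE = 1018.4742 * 4.45 = 4532.2102 J

4532.2102 J


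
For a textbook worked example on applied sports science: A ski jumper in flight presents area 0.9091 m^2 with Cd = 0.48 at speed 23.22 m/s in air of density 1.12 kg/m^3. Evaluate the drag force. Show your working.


Fd = 0.5 * Cd * rho * A * v^2
Fd = 0.5 * 0.48 * 1.12 * 0.9091 * 23.22^2
v^2 = 539.1684
Fd = 0.5 * 0.48 * 1.12 * 0.9091 * 539.1684 = 131.7545 N

131.7545 N


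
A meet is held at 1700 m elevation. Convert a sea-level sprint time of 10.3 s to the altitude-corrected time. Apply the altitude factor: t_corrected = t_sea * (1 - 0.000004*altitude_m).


Correction factor = 1 - 0.000004 * 1700 = 0.9932
t_corrected = t_sea * factor = 10.3 * 0.9932
t_corrected = 10.23 s

10.23 s


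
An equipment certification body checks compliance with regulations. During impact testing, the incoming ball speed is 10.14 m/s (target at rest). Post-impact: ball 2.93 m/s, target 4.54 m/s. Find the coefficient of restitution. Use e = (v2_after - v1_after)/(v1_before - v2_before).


e = (v2_after - v1_after) / (v1_before - v2_before)
Numerator = 4.54 - 2.93 = 1.61
Denominator = 10.14 - 0 = 10.14
e = 1.61 / 10.14 = 0.1588

0.1588


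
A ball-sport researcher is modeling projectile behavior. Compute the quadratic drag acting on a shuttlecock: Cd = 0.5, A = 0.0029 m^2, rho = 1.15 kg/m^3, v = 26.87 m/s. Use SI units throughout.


Fd = 0.5 * Cd * rho * A * v^2
Fd = 0.5 * 0.5 * 1.15 * 0.0029 * 26.87^2
v^2 = 721.9969
Fd = 0.5 * 0.5 * 1.15 * 0.0029 * 721.9969 = 0.602 N

0.602 N


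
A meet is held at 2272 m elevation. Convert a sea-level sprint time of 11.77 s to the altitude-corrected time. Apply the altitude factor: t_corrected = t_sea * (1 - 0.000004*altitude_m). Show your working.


Correction factor = 1 - 0.000004 * 2272 = 0.990912
t_corrected = t_sea * factor = 11.77 * 0.990912
t_corrected = 11.663 s

11.663 s


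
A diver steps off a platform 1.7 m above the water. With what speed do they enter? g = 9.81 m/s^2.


v = sqrt(2 * g * h)
v = sqrt(2 * 9.81 * 1.7)
v = sqrt(33.354) = 5.7753 m/s

5.7753 m/s


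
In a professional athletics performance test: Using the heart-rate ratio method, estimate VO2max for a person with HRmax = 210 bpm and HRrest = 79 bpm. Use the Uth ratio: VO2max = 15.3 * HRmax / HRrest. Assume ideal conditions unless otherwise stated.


VO2max = 15.3 * HRmax / HRrest
VO2max = 15.3 * 210 / 79
VO2max = 3213 / 79 = 40.6709 mL/kg/min

40.6709 mL/kg/min


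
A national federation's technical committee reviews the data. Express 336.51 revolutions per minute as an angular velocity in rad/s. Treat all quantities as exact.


omega = RPM * 2 * pi / 60
omega = 336.51 * 2 * 3.14159 / 60
omega = 2114.3547 / 60 = 35.2392 rad/s

35.2392 rad/s


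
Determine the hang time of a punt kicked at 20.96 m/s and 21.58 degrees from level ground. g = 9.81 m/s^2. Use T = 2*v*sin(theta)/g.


T = 2*v*sin(theta)/g
sin(theta) = sin(21.58 deg) = 0.3678
T = 2*20.96*0.3678 / 9.81
T = 15.4182 / 9.81 = 1.5717 s

1.5717 s


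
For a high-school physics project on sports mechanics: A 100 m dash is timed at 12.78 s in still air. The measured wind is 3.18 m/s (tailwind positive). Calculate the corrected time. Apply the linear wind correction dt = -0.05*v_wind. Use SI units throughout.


dt = -0.05 * v_wind = -0.05 * 3.18 = -0.159 s
t_corrected = t_still + dt = 12.78 + (-0.159)
t_corrected = 12.621 s

12.621 s


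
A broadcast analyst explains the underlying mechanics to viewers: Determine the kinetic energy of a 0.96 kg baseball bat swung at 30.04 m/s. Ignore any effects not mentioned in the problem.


KE = 0.5 * m * v^2
KE = 0.5 * 0.96 * 30.04^2
KE = 0.5 * 0.96 * 902.4016 = 433.1528 J

433.1528 J


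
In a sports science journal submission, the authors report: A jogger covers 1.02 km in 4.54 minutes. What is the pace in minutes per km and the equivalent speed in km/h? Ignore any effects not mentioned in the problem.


Pace = time / distance = 4.54 min / 1.02 km = 4.451 min/km
Speed = distance / time_in_hours = 1.02 / 0.0757 hr
Speed = 13.4802 km/h

4.451 min/km, 13.4802 km/h


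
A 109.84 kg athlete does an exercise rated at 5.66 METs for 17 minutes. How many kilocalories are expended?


kcal = MET * mass * time_hr
Convert time: 17 min = 0.2833 hr
kcal = 5.66 * 109.84 * 0.2833
kcal = 176.1467 kcal

176.1467 kcal


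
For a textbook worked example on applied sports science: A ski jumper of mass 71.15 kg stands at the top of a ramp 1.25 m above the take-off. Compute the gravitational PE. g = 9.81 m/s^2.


PE = m * g * h
PE = 71.15 * 9.81 * 1.25
PE = 697.9815 * 1.25 = 872.4769 J

872.4769 J


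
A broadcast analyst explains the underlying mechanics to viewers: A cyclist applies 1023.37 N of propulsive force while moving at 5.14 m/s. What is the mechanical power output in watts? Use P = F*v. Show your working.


P = F * v
P = 1023.37 * 5.14
P = 5260.1218 W

5260.1218 W


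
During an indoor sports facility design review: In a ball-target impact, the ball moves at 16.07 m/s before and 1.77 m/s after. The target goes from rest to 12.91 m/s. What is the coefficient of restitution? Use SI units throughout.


e = (v2_after - v1_after) / (v1_before - v2_before)
Numerator = 12.91 - 1.77 = 11.14
Denominator = 16.07 - 0 = 16.07
e = 11.14 / 16.07 = 0.6932

0.6932


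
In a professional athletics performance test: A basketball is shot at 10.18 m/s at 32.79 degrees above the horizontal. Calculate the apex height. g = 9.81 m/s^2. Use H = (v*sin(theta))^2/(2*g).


H = (v*sin(theta))^2 / (2*g)
vy = v*sin(theta) = 10.18 * sin(32.79 deg) = 5.5131 m/s
H = vy^2 / (2*g) = 30.3942 / (2*9.81)
H = 30.3942 / 19.62 = 1.5491 m

1.5491 m


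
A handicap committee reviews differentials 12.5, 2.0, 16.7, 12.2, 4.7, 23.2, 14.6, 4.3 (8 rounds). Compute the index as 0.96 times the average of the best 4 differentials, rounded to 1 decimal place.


All differentials: 12.5, 2.0, 16.7, 12.2, 4.7, 23.2, 14.6, 4.3
Sorted: 2.0, 4.3, 4.7, 12.2, 12.5, 14.6, 16.7, 23.2
Best 4: 2.0, 4.3, 4.7, 12.2
Average of best = 23.2 / 4 = 5.8
Raw index = 5.8 * 0.96 = 5.568
Handicap index = round(5.568, 1) = 5.6

5.6


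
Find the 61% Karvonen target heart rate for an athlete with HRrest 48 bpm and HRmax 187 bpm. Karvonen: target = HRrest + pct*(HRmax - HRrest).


Target = HRrest + pct*(HRmax - HRrest)
Heart rate reserve = HRmax - HRrest = 187 - 48 = 139 bpm
Fraction = 61% = 0.61
Target = 48 + 0.61 * 139
Target = 48 + 84.79 = 132.79 bpm

132.79 bpm


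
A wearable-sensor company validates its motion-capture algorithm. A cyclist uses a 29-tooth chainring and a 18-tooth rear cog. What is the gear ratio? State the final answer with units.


GR = front_teeth / rear_teeth
GR = 29 / 18
GR = 1.6111

1.6111


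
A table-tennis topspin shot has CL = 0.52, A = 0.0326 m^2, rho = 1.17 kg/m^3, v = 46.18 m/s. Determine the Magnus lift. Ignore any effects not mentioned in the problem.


FM = 0.5 * CL * rho * A * v^2
FM = 0.5 * 0.52 * 1.17 * 0.0326 * 46.18^2
v^2 = 2132.5924
FM = 0.5 * 0.52 * 1.17 * 0.0326 * 2132.5924 = 21.1487 N

21.1487 N


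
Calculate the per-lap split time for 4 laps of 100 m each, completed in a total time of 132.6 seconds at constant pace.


Split time = total_time / n_laps = 132.6 / 4
Split time = 33.15 s per lap

33.15 s


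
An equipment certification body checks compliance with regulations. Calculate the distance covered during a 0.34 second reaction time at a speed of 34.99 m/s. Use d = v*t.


d = v * t
d = 34.99 * 0.34
d = 11.8966 m

11.8966 m


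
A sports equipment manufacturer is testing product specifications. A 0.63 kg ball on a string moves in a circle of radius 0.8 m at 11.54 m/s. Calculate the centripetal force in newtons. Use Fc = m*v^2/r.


Fc = m * v^2 / r
v^2 = 11.54^2 = 133.1716
Fc = 0.63 * 133.1716 / 0.8
Fc = 83.8981 / 0.8 = 104.8726 N

104.8726 N


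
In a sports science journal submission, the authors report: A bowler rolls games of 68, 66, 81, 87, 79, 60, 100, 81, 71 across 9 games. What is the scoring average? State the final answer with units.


Average = sum / n
Sum = 693
Average = 693 / 9 = 77

77


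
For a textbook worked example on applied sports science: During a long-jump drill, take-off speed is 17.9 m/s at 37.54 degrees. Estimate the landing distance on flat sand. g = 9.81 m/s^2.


R = v^2 * sin(2*theta) / g
Convert angle to radians: theta = 37.54 deg = 0.6552 rad
sin(2*theta) = sin(1.3104) = 0.9663
R = 17.9^2 * 0.9663 / 9.81
R = 320.41 * 0.9663 / 9.81 = 31.5604 m

31.5604 m


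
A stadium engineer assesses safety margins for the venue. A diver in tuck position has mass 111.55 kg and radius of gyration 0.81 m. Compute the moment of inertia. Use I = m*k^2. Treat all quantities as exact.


I = m * k^2
I = 111.55 * 0.81^2
I = 111.55 * 0.6561 = 73.188 kg*m^2

73.188 kg*m^2


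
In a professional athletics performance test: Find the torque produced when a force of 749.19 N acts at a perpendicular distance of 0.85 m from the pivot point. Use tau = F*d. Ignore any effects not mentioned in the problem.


tau = F * d
tau = 749.19 * 0.85
tau = 636.8115 N*m

636.8115 N*m


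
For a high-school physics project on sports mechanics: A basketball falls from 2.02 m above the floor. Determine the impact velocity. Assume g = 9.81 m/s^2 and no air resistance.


v = sqrt(2 * g * h)
v = sqrt(2 * 9.81 * 2.02)
v = sqrt(39.6324) = 6.2954 m/s

6.2954 m/s


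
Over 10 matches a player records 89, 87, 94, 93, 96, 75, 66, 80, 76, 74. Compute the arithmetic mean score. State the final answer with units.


Average = sum / n
Sum = 830
Average = 830 / 10 = 83

83


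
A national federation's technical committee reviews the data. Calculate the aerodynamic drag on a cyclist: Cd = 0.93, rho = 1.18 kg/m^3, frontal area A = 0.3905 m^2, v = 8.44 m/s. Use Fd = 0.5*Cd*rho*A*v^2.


Fd = 0.5 * Cd * rho * A * v^2
Fd = 0.5 * 0.93 * 1.18 * 0.3905 * 8.44^2
v^2 = 71.2336
Fd = 0.5 * 0.93 * 1.18 * 0.3905 * 71.2336 = 15.263 N

15.263 N


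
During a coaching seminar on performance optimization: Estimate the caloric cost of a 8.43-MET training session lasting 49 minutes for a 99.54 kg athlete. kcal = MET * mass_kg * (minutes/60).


kcal = MET * mass * time_hr
Convert time: 49 min = 0.8167 hr
kcal = 8.43 * 99.54 * 0.8167
kcal = 685.2831 kcal

685.2831 kcal


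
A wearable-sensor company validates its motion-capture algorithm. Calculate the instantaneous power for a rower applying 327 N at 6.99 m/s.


P = F * v
P = 327 * 6.99
P = 2285.73 W

2285.73 W


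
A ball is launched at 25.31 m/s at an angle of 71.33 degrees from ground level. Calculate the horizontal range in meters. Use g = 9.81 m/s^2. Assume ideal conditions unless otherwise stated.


R = v^2 * sin(2*theta) / g
Convert angle to radians: theta = 71.33 deg = 1.2449 rad
sin(2*theta) = sin(2.4899) = 0.6065
R = 25.31^2 * 0.6065 / 9.81
R = 640.5961 * 0.6065 / 9.81 = 39.6075 m

39.6075 m


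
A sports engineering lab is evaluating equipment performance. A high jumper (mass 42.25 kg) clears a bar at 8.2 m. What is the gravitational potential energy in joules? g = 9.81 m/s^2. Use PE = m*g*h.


PE = m * g * h
PE = 42.25 * 9.81 * 8.2
PE = 414.4725 * 8.2 = 3398.6745 J

3398.6745 J


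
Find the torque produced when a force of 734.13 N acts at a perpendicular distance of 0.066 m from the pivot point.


tau = F * d
tau = 734.13 * 0.066
tau = 48.4526 N*m

48.4526 N*m


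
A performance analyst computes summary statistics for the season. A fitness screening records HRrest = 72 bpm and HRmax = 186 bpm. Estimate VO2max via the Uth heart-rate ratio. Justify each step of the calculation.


VO2max = 15.3 * HRmax / HRrest
VO2max = 15.3 * 186 / 72
VO2max = 2845.8 / 72 = 39.525 mL/kg/min

39.525 mL/kg/min


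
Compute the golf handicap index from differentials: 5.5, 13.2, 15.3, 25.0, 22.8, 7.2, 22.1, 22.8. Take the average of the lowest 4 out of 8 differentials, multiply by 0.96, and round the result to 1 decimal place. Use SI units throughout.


All differentials: 5.5, 13.2, 15.3, 25.0, 22.8, 7.2, 22.1, 22.8
Sorted: 5.5, 7.2, 13.2, 15.3, 22.1, 22.8, 22.8, 25.0
Best 4: 5.5, 7.2, 13.2, 15.3
Average of best = 41.2 / 4 = 10.3
Raw index = 10.3 * 0.96 = 9.888
Handicap index = round(9.888, 1) = 9.9

9.9


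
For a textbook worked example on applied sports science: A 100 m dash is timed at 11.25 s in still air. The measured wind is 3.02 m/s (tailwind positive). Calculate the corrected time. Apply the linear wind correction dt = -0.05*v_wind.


dt = -0.05 * v_wind = -0.05 * 3.02 = -0.151 s
t_corrected = t_still + dt = 11.25 + (-0.151)
t_corrected = 11.099 s

11.099 s


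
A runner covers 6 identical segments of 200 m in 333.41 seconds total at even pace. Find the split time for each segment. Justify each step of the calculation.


Split time = total_time / n_laps = 333.41 / 6
Split time = 55.5683 s per lap

55.5683 s


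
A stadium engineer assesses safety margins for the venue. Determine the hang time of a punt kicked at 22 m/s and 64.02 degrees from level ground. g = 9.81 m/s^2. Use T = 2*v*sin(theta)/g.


T = 2*v*sin(theta)/g
sin(theta) = sin(64.02 deg) = 0.8989
T = 2*22*0.8989 / 9.81
T = 39.5537 / 9.81 = 4.032 s

4.032 s


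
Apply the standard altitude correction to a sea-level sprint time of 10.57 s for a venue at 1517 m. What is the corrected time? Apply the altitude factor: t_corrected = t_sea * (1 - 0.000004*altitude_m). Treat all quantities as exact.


Correction factor = 1 - 0.000004 * 1517 = 0.993932
t_corrected = t_sea * factor = 10.57 * 0.993932
t_corrected = 10.5059 s

10.5059 s


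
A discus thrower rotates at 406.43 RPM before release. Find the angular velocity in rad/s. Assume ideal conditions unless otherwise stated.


omega = RPM * 2 * pi / 60
omega = 406.43 * 2 * 3.14159 / 60
omega = 2553.675 / 60 = 42.5613 rad/s

42.5613 rad/s


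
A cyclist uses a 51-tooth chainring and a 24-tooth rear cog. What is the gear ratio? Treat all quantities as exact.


GR = front_teeth / rear_teeth
GR = 51 / 24
GR = 2.125

2.125


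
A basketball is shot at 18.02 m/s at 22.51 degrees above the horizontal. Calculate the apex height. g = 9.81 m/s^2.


H = (v*sin(theta))^2 / (2*g)
vy = v*sin(theta) = 18.02 * sin(22.51 deg) = 6.8989 m/s
H = vy^2 / (2*g) = 47.5943 / (2*9.81)
H = 47.5943 / 19.62 = 2.4258 m

2.4258 m


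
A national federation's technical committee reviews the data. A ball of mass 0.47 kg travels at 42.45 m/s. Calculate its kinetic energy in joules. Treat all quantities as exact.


KE = 0.5 * m * v^2
KE = 0.5 * 0.47 * 42.45^2
KE = 0.5 * 0.47 * 1802.0025 = 423.4706 J

423.4706 J


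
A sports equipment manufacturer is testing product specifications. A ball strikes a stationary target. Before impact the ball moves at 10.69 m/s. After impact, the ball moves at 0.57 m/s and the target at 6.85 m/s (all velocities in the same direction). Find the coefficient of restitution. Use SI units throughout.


e = (v2_after - v1_after) / (v1_before - v2_before)
Numerator = 6.85 - 0.57 = 6.28
Denominator = 10.69 - 0 = 10.69
e = 6.28 / 10.69 = 0.5875

0.5875


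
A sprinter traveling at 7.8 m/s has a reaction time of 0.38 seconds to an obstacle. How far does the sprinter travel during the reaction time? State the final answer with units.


d = v * t
d = 7.8 * 0.38
d = 2.964 m

2.964 m


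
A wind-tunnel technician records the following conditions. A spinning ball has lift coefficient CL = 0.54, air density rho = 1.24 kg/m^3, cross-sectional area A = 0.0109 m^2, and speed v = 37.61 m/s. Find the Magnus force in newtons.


FM = 0.5 * CL * rho * A * v^2
FM = 0.5 * 0.54 * 1.24 * 0.0109 * 37.61^2
v^2 = 1414.5121
FM = 0.5 * 0.54 * 1.24 * 0.0109 * 1414.5121 = 5.162 N

5.162 N


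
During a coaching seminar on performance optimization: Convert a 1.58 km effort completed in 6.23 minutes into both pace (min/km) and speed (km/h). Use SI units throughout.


Pace = time / distance = 6.23 min / 1.58 km = 3.943 min/km
Speed = distance / time_in_hours = 1.58 / 0.1038 hr
Speed = 15.2167 km/h

3.943 min/km, 15.2167 km/h


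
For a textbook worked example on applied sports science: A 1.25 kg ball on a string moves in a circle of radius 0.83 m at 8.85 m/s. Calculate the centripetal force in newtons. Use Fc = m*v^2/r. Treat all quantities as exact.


Fc = m * v^2 / r
v^2 = 8.85^2 = 78.3225
Fc = 1.25 * 78.3225 / 0.83
Fc = 97.9031 / 0.83 = 117.9556 N

117.9556 N


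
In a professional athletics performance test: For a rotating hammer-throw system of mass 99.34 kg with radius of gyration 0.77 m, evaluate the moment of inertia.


I = m * k^2
I = 99.34 * 0.77^2
I = 99.34 * 0.5929 = 58.8987 kg*m^2

58.8987 kg*m^2


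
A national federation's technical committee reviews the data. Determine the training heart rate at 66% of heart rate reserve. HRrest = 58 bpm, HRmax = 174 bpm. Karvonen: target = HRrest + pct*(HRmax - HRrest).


Target = HRrest + pct*(HRmax - HRrest)
Heart rate reserve = HRmax - HRrest = 174 - 58 = 116 bpm
Fraction = 66% = 0.66
Target = 58 + 0.66 * 116
Target = 58 + 76.56 = 134.56 bpm

134.56 bpm


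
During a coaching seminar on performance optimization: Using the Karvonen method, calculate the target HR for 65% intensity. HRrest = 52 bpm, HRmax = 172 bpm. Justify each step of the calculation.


Target = HRrest + pct*(HRmax - HRrest)
Heart rate reserve = HRmax - HRrest = 172 - 52 = 120 bpm
Fraction = 65% = 0.65
Target = 52 + 0.65 * 120
Target = 52 + 78 = 130 bpm

130 bpm


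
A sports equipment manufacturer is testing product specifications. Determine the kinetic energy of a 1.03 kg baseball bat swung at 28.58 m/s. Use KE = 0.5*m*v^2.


KE = 0.5 * m * v^2
KE = 0.5 * 1.03 * 28.58^2
KE = 0.5 * 1.03 * 816.8164 = 420.6604 J

420.6604 J


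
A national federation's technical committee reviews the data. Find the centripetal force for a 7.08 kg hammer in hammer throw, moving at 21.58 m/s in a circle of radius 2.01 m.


Fc = m * v^2 / r
v^2 = 21.58^2 = 465.6964
Fc = 7.08 * 465.6964 / 2.01
Fc = 3297.1305 / 2.01 = 1640.3634 N

1640.3634 N


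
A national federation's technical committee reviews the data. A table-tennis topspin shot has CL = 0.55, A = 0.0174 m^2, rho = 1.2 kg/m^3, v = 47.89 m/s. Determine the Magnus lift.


FM = 0.5 * CL * rho * A * v^2
FM = 0.5 * 0.55 * 1.2 * 0.0174 * 47.89^2
v^2 = 2293.4521
FM = 0.5 * 0.55 * 1.2 * 0.0174 * 2293.4521 = 13.169 N

13.169 N


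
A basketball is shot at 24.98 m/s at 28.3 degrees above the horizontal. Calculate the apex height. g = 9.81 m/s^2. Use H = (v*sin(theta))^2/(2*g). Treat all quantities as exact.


H = (v*sin(theta))^2 / (2*g)
vy = v*sin(theta) = 24.98 * sin(28.3 deg) = 11.8427 m/s
H = vy^2 / (2*g) = 140.2501 / (2*9.81)
H = 140.2501 / 19.62 = 7.1483 m

7.1483 m


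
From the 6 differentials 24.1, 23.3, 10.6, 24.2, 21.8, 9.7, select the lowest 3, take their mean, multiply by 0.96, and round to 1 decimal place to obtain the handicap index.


All differentials: 24.1, 23.3, 10.6, 24.2, 21.8, 9.7
Sorted: 9.7, 10.6, 21.8, 23.3, 24.1, 24.2
Best 3: 9.7, 10.6, 21.8
Average of best = 42.1 / 3 = 14.0333
Raw index = 14.0333 * 0.96 = 13.472
Handicap index = round(13.472, 1) = 13.5

13.5


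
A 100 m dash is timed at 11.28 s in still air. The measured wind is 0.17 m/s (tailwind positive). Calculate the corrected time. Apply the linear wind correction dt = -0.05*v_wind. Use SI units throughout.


dt = -0.05 * v_wind = -0.05 * 0.17 = -0.0085 s
t_corrected = t_still + dt = 11.28 + (-0.0085)
t_corrected = 11.2715 s

11.2715 s


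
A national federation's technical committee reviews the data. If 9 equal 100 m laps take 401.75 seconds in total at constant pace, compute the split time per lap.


Split time = total_time / n_laps = 401.75 / 9
Split time = 44.6389 s per lap

44.6389 s


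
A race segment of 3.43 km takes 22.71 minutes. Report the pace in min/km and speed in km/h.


Pace = time / distance = 22.71 min / 3.43 km = 6.621 min/km
Speed = distance / time_in_hours = 3.43 / 0.3785 hr
Speed = 9.0621 km/h

6.621 min/km, 9.0621 km/h


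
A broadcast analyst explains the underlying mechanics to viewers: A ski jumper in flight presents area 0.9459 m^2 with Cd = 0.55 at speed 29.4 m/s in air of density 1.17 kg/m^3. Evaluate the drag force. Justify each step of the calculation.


Fd = 0.5 * Cd * rho * A * v^2
Fd = 0.5 * 0.55 * 1.17 * 0.9459 * 29.4^2
v^2 = 864.36
Fd = 0.5 * 0.55 * 1.17 * 0.9459 * 864.36 = 263.0622 N

263.0622 N


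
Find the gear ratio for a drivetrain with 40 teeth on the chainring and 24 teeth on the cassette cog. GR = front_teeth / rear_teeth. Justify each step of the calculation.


GR = front_teeth / rear_teeth
GR = 40 / 24
GR = 1.6667

1.6667


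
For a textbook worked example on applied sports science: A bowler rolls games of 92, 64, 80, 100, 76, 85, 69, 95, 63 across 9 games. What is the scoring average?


Average = sum / n
Sum = 724
Average = 724 / 9 = 80.4444

80.4444


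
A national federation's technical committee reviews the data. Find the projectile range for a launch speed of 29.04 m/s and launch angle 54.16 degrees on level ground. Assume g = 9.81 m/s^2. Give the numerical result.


R = v^2 * sin(2*theta) / g
Convert angle to radians: theta = 54.16 deg = 0.9453 rad
sin(2*theta) = sin(1.8905) = 0.9493
R = 29.04^2 * 0.9493 / 9.81
R = 843.3216 * 0.9493 / 9.81 = 81.6084 m

81.6084 m


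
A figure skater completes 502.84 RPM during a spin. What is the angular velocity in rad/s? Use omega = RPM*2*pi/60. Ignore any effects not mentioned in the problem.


omega = RPM * 2 * pi / 60
omega = 502.84 * 2 * 3.14159 / 60
omega = 3159.4369 / 60 = 52.6573 rad/s

52.6573 rad/s


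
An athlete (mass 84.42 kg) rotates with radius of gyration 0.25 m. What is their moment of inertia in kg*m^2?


I = m * k^2
I = 84.42 * 0.25^2
I = 84.42 * 0.0625 = 5.2763 kg*m^2

5.2763 kg*m^2


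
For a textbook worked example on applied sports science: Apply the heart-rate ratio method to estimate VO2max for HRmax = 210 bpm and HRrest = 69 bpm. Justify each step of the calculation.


VO2max = 15.3 * HRmax / HRrest
VO2max = 15.3 * 210 / 69
VO2max = 3213 / 69 = 46.5652 mL/kg/min

46.5652 mL/kg/min


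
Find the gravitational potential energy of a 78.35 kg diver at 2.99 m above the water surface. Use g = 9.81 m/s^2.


PE = m * g * h
PE = 78.35 * 9.81 * 2.99
PE = 768.6135 * 2.99 = 2298.1544 J

2298.1544 J


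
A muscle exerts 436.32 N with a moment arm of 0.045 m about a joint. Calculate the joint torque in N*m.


tau = F * d
tau = 436.32 * 0.045
tau = 19.6344 N*m

19.6344 N*m


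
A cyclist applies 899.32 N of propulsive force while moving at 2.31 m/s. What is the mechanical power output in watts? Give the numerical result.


P = F * v
P = 899.32 * 2.31
P = 2077.4292 W

2077.4292 W


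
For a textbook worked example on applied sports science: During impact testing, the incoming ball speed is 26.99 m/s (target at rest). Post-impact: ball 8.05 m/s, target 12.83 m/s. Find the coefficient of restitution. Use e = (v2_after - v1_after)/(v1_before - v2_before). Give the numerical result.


e = (v2_after - v1_after) / (v1_before - v2_before)
Numerator = 12.83 - 8.05 = 4.78
Denominator = 26.99 - 0 = 26.99
e = 4.78 / 26.99 = 0.1771

0.1771


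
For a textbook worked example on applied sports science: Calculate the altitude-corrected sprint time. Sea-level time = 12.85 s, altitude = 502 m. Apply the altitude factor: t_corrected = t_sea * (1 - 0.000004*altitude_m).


Correction factor = 1 - 0.000004 * 502 = 0.997992
t_corrected = t_sea * factor = 12.85 * 0.997992
t_corrected = 12.8242 s

12.8242 s


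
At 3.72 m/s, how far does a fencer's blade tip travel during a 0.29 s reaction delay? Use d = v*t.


d = v * t
d = 3.72 * 0.29
d = 1.0788 m

1.0788 m


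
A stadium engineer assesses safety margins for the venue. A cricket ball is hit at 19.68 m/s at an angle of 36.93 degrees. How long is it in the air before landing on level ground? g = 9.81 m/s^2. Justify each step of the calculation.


T = 2*v*sin(theta)/g
sin(theta) = sin(36.93 deg) = 0.6008
T = 2*19.68*0.6008 / 9.81
T = 23.649 / 9.81 = 2.4107 s

2.4107 s


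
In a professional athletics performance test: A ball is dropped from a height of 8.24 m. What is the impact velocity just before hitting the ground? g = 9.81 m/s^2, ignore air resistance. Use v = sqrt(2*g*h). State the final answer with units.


v = sqrt(2 * g * h)
v = sqrt(2 * 9.81 * 8.24)
v = sqrt(161.6688) = 12.7149 m/s

12.7149 m/s


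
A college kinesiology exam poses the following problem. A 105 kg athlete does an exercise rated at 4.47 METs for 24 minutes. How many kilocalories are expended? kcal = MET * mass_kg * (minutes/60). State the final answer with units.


kcal = MET * mass * time_hr
Convert time: 24 min = 0.4 hr
kcal = 4.47 * 105 * 0.4
kcal = 187.74 kcal

187.74 kcal


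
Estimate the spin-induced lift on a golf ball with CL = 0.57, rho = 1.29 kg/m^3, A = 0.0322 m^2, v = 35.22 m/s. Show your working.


FM = 0.5 * CL * rho * A * v^2
FM = 0.5 * 0.57 * 1.29 * 0.0322 * 35.22^2
v^2 = 1240.4484
FM = 0.5 * 0.57 * 1.29 * 0.0322 * 1240.4484 = 14.6848 N

14.6848 N


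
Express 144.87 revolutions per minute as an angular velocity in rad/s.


omega = RPM * 2 * pi / 60
omega = 144.87 * 2 * 3.14159 / 60
omega = 910.2451 / 60 = 15.1708 rad/s

15.1708 rad/s


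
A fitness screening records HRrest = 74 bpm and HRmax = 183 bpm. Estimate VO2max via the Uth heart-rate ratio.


VO2max = 15.3 * HRmax / HRrest
VO2max = 15.3 * 183 / 74
VO2max = 2799.9 / 74 = 37.8365 mL/kg/min

37.8365 mL/kg/min


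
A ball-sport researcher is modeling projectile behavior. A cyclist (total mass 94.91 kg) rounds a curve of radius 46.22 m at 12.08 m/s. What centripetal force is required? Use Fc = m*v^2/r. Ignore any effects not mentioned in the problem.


Fc = m * v^2 / r
v^2 = 12.08^2 = 145.9264
Fc = 94.91 * 145.9264 / 46.22
Fc = 13849.8746 / 46.22 = 299.6511 N

299.6511 N


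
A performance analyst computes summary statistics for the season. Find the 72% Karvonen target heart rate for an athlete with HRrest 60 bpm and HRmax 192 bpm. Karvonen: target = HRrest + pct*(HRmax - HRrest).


Target = HRrest + pct*(HRmax - HRrest)
Heart rate reserve = HRmax - HRrest = 192 - 60 = 132 bpm
Fraction = 72% = 0.72
Target = 60 + 0.72 * 132
Target = 60 + 95.04 = 155.04 bpm

155.04 bpm


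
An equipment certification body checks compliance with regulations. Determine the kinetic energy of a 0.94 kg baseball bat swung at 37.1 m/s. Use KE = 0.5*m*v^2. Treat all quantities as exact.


KE = 0.5 * m * v^2
KE = 0.5 * 0.94 * 37.1^2
KE = 0.5 * 0.94 * 1376.41 = 646.9127 J

646.9127 J


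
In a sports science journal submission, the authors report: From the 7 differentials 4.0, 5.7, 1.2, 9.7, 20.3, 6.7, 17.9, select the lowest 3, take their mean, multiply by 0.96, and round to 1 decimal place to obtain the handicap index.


All differentials: 4.0, 5.7, 1.2, 9.7, 20.3, 6.7, 17.9
Sorted: 1.2, 4.0, 5.7, 6.7, 9.7, 17.9, 20.3
Best 3: 1.2, 4.0, 5.7
Average of best = 10.9 / 3 = 3.6333
Raw index = 3.6333 * 0.96 = 3.488
Handicap index = round(3.488, 1) = 3.5

3.5


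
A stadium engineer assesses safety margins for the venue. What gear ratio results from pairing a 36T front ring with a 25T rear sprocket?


GR = front_teeth / rear_teeth
GR = 36 / 25
GR = 1.44

1.44


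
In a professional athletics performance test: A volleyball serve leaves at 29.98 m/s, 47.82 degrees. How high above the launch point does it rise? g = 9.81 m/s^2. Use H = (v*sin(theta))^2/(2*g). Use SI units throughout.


H = (v*sin(theta))^2 / (2*g)
vy = v*sin(theta) = 29.98 * sin(47.82 deg) = 22.2163 m/s
H = vy^2 / (2*g) = 493.5662 / (2*9.81)
H = 493.5662 / 19.62 = 25.1563 m

25.1563 m


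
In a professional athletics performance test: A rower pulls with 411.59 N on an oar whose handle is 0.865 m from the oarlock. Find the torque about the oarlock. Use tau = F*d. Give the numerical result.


tau = F * d
tau = 411.59 * 0.865
tau = 356.0254 N*m

356.0254 N*m


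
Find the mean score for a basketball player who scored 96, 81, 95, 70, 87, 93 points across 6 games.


Average = sum / n
Sum = 522
Average = 522 / 6 = 87

87


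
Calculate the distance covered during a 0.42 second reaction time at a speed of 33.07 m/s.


d = v * t
d = 33.07 * 0.42
d = 13.8894 m

13.8894 m


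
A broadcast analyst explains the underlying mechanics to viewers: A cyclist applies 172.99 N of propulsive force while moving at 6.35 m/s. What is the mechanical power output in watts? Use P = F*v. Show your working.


P = F * v
P = 172.99 * 6.35
P = 1098.4865 W

1098.4865 W


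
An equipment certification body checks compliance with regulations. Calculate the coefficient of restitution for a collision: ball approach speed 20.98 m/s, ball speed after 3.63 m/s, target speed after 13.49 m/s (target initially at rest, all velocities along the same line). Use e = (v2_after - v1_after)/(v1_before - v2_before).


e = (v2_after - v1_after) / (v1_before - v2_before)
Numerator = 13.49 - 3.63 = 9.86
Denominator = 20.98 - 0 = 20.98
e = 9.86 / 20.98 = 0.47

0.47


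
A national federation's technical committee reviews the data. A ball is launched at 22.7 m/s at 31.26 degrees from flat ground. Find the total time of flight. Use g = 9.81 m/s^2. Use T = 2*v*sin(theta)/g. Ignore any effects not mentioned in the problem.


T = 2*v*sin(theta)/g
sin(theta) = sin(31.26 deg) = 0.5189
T = 2*22.7*0.5189 / 9.81
T = 23.5591 / 9.81 = 2.4015 s

2.4015 s


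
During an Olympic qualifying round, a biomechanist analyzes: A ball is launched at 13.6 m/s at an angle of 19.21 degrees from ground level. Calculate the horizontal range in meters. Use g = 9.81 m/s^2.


R = v^2 * sin(2*theta) / g
Convert angle to radians: theta = 19.21 deg = 0.3353 rad
sin(2*theta) = sin(0.6706) = 0.6214
R = 13.6^2 * 0.6214 / 9.81
R = 184.96 * 0.6214 / 9.81 = 11.7164 m

11.7164 m


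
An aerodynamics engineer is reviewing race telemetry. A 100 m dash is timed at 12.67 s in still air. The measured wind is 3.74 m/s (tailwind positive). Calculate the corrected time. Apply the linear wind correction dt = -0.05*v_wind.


dt = -0.05 * v_wind = -0.05 * 3.74 = -0.187 s
t_corrected = t_still + dt = 12.67 + (-0.187)
t_corrected = 12.483 s

12.483 s


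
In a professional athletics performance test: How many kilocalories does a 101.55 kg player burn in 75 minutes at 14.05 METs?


kcal = MET * mass * time_hr
Convert time: 75 min = 1.25 hr
kcal = 14.05 * 101.55 * 1.25
kcal = 1783.4719 kcal

1783.4719 kcal


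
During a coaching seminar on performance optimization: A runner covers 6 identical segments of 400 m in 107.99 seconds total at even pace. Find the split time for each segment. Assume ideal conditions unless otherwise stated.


Split time = total_time / n_laps = 107.99 / 6
Split time = 17.9983 s per lap

17.9983 s


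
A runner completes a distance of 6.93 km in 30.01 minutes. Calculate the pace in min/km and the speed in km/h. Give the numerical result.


Pace = time / distance = 30.01 min / 6.93 km = 4.3304 min/km
Speed = distance / time_in_hours = 6.93 / 0.5002 hr
Speed = 13.8554 km/h

4.3304 min/km, 13.8554 km/h


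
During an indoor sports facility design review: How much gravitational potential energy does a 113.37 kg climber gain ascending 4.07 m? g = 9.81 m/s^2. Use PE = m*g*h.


PE = m * g * h
PE = 113.37 * 9.81 * 4.07
PE = 1112.1597 * 4.07 = 4526.49 J

4526.49 J


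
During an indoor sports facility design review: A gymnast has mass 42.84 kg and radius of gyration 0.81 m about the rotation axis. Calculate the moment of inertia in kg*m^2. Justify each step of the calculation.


I = m * k^2
I = 42.84 * 0.81^2
I = 42.84 * 0.6561 = 28.1073 kg*m^2

28.1073 kg*m^2


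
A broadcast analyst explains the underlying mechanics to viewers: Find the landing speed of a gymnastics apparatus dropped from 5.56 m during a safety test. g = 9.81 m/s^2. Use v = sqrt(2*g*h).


v = sqrt(2 * g * h)
v = sqrt(2 * 9.81 * 5.56)
v = sqrt(109.0872) = 10.4445 m/s

10.4445 m/s


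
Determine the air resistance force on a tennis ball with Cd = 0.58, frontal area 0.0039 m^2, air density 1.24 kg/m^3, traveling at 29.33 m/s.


Fd = 0.5 * Cd * rho * A * v^2
Fd = 0.5 * 0.58 * 1.24 * 0.0039 * 29.33^2
v^2 = 860.2489
Fd = 0.5 * 0.58 * 1.24 * 0.0039 * 860.2489 = 1.2064 N

1.2064 N


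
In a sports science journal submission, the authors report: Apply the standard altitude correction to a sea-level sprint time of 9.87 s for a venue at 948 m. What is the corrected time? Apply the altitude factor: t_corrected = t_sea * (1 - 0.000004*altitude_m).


Correction factor = 1 - 0.000004 * 948 = 0.996208
t_corrected = t_sea * factor = 9.87 * 0.996208
t_corrected = 9.8326 s

9.8326 s


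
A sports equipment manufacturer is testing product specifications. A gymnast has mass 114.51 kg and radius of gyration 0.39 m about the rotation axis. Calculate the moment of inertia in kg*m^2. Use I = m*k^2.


I = m * k^2
I = 114.51 * 0.39^2
I = 114.51 * 0.1521 = 17.417 kg*m^2

17.417 kg*m^2


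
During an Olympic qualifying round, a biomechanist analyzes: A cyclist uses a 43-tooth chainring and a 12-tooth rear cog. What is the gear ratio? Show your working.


GR = front_teeth / rear_teeth
GR = 43 / 12
GR = 3.5833

3.5833


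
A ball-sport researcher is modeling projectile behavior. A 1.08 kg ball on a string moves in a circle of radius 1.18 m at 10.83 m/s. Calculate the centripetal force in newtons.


Fc = m * v^2 / r
v^2 = 10.83^2 = 117.2889
Fc = 1.08 * 117.2889 / 1.18
Fc = 126.672 / 1.18 = 107.3492 N

107.3492 N


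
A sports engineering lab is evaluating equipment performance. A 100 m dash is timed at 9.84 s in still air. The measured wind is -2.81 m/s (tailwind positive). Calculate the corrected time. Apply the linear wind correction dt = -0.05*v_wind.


dt = -0.05 * v_wind = -0.05 * -2.81 = 0.1405 s
t_corrected = t_still + dt = 9.84 + (0.1405)
t_corrected = 9.9805 s

9.9805 s


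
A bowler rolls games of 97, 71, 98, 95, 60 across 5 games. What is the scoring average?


Average = sum / n
Sum = 421
Average = 421 / 5 = 84.2

84.2


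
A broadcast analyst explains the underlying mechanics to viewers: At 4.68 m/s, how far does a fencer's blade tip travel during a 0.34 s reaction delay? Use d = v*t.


d = v * t
d = 4.68 * 0.34
d = 1.5912 m

1.5912 m


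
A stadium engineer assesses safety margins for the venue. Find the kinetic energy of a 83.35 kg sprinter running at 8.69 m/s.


KE = 0.5 * m * v^2
KE = 0.5 * 83.35 * 8.69^2
KE = 0.5 * 83.35 * 75.5161 = 3147.1335 J

3147.1335 J


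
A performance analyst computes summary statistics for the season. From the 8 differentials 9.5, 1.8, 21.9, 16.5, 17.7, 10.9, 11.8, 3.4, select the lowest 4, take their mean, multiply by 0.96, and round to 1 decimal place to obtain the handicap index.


All differentials: 9.5, 1.8, 21.9, 16.5, 17.7, 10.9, 11.8, 3.4
Sorted: 1.8, 3.4, 9.5, 10.9, 11.8, 16.5, 17.7, 21.9
Best 4: 1.8, 3.4, 9.5, 10.9
Average of best = 25.6 / 4 = 6.4
Raw index = 6.4 * 0.96 = 6.144
Handicap index = round(6.144, 1) = 6.1

6.1
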